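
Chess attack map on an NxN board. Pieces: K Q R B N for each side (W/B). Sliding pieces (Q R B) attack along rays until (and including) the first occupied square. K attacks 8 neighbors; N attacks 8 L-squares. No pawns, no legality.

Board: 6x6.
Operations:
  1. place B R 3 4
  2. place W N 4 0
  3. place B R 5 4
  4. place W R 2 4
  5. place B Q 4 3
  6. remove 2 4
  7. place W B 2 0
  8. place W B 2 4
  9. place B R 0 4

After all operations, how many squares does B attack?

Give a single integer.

Op 1: place BR@(3,4)
Op 2: place WN@(4,0)
Op 3: place BR@(5,4)
Op 4: place WR@(2,4)
Op 5: place BQ@(4,3)
Op 6: remove (2,4)
Op 7: place WB@(2,0)
Op 8: place WB@(2,4)
Op 9: place BR@(0,4)
Per-piece attacks for B:
  BR@(0,4): attacks (0,5) (0,3) (0,2) (0,1) (0,0) (1,4) (2,4) [ray(1,0) blocked at (2,4)]
  BR@(3,4): attacks (3,5) (3,3) (3,2) (3,1) (3,0) (4,4) (5,4) (2,4) [ray(1,0) blocked at (5,4); ray(-1,0) blocked at (2,4)]
  BQ@(4,3): attacks (4,4) (4,5) (4,2) (4,1) (4,0) (5,3) (3,3) (2,3) (1,3) (0,3) (5,4) (5,2) (3,4) (3,2) (2,1) (1,0) [ray(0,-1) blocked at (4,0); ray(1,1) blocked at (5,4); ray(-1,1) blocked at (3,4)]
  BR@(5,4): attacks (5,5) (5,3) (5,2) (5,1) (5,0) (4,4) (3,4) [ray(-1,0) blocked at (3,4)]
Union (28 distinct): (0,0) (0,1) (0,2) (0,3) (0,5) (1,0) (1,3) (1,4) (2,1) (2,3) (2,4) (3,0) (3,1) (3,2) (3,3) (3,4) (3,5) (4,0) (4,1) (4,2) (4,4) (4,5) (5,0) (5,1) (5,2) (5,3) (5,4) (5,5)

Answer: 28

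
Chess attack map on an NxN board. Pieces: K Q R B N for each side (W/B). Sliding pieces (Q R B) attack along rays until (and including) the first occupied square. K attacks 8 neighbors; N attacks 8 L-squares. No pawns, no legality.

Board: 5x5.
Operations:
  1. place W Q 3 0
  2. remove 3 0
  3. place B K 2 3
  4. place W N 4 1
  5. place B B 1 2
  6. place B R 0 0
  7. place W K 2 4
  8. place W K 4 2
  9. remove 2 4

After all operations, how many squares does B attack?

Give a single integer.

Op 1: place WQ@(3,0)
Op 2: remove (3,0)
Op 3: place BK@(2,3)
Op 4: place WN@(4,1)
Op 5: place BB@(1,2)
Op 6: place BR@(0,0)
Op 7: place WK@(2,4)
Op 8: place WK@(4,2)
Op 9: remove (2,4)
Per-piece attacks for B:
  BR@(0,0): attacks (0,1) (0,2) (0,3) (0,4) (1,0) (2,0) (3,0) (4,0)
  BB@(1,2): attacks (2,3) (2,1) (3,0) (0,3) (0,1) [ray(1,1) blocked at (2,3)]
  BK@(2,3): attacks (2,4) (2,2) (3,3) (1,3) (3,4) (3,2) (1,4) (1,2)
Union (18 distinct): (0,1) (0,2) (0,3) (0,4) (1,0) (1,2) (1,3) (1,4) (2,0) (2,1) (2,2) (2,3) (2,4) (3,0) (3,2) (3,3) (3,4) (4,0)

Answer: 18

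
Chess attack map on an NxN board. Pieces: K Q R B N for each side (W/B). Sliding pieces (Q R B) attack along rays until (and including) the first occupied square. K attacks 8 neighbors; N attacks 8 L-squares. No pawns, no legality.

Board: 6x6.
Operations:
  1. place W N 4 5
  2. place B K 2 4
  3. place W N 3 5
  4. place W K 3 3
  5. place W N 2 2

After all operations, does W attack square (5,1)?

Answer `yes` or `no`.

Op 1: place WN@(4,5)
Op 2: place BK@(2,4)
Op 3: place WN@(3,5)
Op 4: place WK@(3,3)
Op 5: place WN@(2,2)
Per-piece attacks for W:
  WN@(2,2): attacks (3,4) (4,3) (1,4) (0,3) (3,0) (4,1) (1,0) (0,1)
  WK@(3,3): attacks (3,4) (3,2) (4,3) (2,3) (4,4) (4,2) (2,4) (2,2)
  WN@(3,5): attacks (4,3) (5,4) (2,3) (1,4)
  WN@(4,5): attacks (5,3) (3,3) (2,4)
W attacks (5,1): no

Answer: no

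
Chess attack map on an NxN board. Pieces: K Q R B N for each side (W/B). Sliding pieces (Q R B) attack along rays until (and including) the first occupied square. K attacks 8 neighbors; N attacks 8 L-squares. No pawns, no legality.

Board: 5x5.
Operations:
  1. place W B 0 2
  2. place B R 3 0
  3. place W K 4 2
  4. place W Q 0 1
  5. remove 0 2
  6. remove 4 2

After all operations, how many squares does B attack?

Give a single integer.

Op 1: place WB@(0,2)
Op 2: place BR@(3,0)
Op 3: place WK@(4,2)
Op 4: place WQ@(0,1)
Op 5: remove (0,2)
Op 6: remove (4,2)
Per-piece attacks for B:
  BR@(3,0): attacks (3,1) (3,2) (3,3) (3,4) (4,0) (2,0) (1,0) (0,0)
Union (8 distinct): (0,0) (1,0) (2,0) (3,1) (3,2) (3,3) (3,4) (4,0)

Answer: 8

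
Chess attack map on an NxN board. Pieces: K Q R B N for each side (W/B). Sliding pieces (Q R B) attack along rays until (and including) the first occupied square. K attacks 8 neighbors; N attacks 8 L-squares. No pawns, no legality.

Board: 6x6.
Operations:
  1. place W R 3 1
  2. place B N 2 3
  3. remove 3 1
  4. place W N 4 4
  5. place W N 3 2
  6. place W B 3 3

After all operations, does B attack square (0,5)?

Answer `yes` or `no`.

Answer: no

Derivation:
Op 1: place WR@(3,1)
Op 2: place BN@(2,3)
Op 3: remove (3,1)
Op 4: place WN@(4,4)
Op 5: place WN@(3,2)
Op 6: place WB@(3,3)
Per-piece attacks for B:
  BN@(2,3): attacks (3,5) (4,4) (1,5) (0,4) (3,1) (4,2) (1,1) (0,2)
B attacks (0,5): no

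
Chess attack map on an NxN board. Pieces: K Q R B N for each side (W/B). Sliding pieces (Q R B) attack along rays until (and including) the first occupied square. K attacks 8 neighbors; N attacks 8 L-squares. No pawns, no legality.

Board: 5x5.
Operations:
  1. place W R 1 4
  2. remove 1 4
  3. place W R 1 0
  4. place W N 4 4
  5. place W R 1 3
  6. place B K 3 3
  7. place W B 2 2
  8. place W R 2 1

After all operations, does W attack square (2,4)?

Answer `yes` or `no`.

Answer: no

Derivation:
Op 1: place WR@(1,4)
Op 2: remove (1,4)
Op 3: place WR@(1,0)
Op 4: place WN@(4,4)
Op 5: place WR@(1,3)
Op 6: place BK@(3,3)
Op 7: place WB@(2,2)
Op 8: place WR@(2,1)
Per-piece attacks for W:
  WR@(1,0): attacks (1,1) (1,2) (1,3) (2,0) (3,0) (4,0) (0,0) [ray(0,1) blocked at (1,3)]
  WR@(1,3): attacks (1,4) (1,2) (1,1) (1,0) (2,3) (3,3) (0,3) [ray(0,-1) blocked at (1,0); ray(1,0) blocked at (3,3)]
  WR@(2,1): attacks (2,2) (2,0) (3,1) (4,1) (1,1) (0,1) [ray(0,1) blocked at (2,2)]
  WB@(2,2): attacks (3,3) (3,1) (4,0) (1,3) (1,1) (0,0) [ray(1,1) blocked at (3,3); ray(-1,1) blocked at (1,3)]
  WN@(4,4): attacks (3,2) (2,3)
W attacks (2,4): no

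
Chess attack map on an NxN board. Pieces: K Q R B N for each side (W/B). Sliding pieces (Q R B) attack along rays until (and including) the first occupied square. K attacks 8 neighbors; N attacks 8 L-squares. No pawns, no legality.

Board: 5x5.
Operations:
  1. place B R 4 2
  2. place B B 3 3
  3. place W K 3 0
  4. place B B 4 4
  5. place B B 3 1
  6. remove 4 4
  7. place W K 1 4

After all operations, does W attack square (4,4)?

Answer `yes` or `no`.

Op 1: place BR@(4,2)
Op 2: place BB@(3,3)
Op 3: place WK@(3,0)
Op 4: place BB@(4,4)
Op 5: place BB@(3,1)
Op 6: remove (4,4)
Op 7: place WK@(1,4)
Per-piece attacks for W:
  WK@(1,4): attacks (1,3) (2,4) (0,4) (2,3) (0,3)
  WK@(3,0): attacks (3,1) (4,0) (2,0) (4,1) (2,1)
W attacks (4,4): no

Answer: no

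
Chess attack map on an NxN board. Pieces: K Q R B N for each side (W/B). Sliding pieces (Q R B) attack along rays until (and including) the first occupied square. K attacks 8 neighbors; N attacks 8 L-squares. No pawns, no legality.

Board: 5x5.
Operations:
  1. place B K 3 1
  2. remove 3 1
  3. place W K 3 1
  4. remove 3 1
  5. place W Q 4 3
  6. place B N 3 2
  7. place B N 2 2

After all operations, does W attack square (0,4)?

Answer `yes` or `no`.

Op 1: place BK@(3,1)
Op 2: remove (3,1)
Op 3: place WK@(3,1)
Op 4: remove (3,1)
Op 5: place WQ@(4,3)
Op 6: place BN@(3,2)
Op 7: place BN@(2,2)
Per-piece attacks for W:
  WQ@(4,3): attacks (4,4) (4,2) (4,1) (4,0) (3,3) (2,3) (1,3) (0,3) (3,4) (3,2) [ray(-1,-1) blocked at (3,2)]
W attacks (0,4): no

Answer: no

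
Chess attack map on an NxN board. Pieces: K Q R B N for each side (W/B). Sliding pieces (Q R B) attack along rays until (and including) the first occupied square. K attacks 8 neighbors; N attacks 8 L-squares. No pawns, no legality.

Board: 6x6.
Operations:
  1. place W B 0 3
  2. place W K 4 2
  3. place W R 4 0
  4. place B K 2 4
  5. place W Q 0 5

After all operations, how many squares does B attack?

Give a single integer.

Answer: 8

Derivation:
Op 1: place WB@(0,3)
Op 2: place WK@(4,2)
Op 3: place WR@(4,0)
Op 4: place BK@(2,4)
Op 5: place WQ@(0,5)
Per-piece attacks for B:
  BK@(2,4): attacks (2,5) (2,3) (3,4) (1,4) (3,5) (3,3) (1,5) (1,3)
Union (8 distinct): (1,3) (1,4) (1,5) (2,3) (2,5) (3,3) (3,4) (3,5)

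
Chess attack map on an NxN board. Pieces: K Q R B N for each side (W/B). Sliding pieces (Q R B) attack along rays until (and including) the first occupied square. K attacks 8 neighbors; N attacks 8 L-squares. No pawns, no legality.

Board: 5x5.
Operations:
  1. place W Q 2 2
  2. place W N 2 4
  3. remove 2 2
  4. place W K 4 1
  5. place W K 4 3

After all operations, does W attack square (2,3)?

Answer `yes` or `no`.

Op 1: place WQ@(2,2)
Op 2: place WN@(2,4)
Op 3: remove (2,2)
Op 4: place WK@(4,1)
Op 5: place WK@(4,3)
Per-piece attacks for W:
  WN@(2,4): attacks (3,2) (4,3) (1,2) (0,3)
  WK@(4,1): attacks (4,2) (4,0) (3,1) (3,2) (3,0)
  WK@(4,3): attacks (4,4) (4,2) (3,3) (3,4) (3,2)
W attacks (2,3): no

Answer: no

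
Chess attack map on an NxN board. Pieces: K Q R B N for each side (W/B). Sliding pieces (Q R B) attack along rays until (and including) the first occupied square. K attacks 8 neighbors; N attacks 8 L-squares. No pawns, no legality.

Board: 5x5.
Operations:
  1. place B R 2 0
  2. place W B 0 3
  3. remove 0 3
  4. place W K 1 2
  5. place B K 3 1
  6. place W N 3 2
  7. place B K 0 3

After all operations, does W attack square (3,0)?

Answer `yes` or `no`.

Answer: no

Derivation:
Op 1: place BR@(2,0)
Op 2: place WB@(0,3)
Op 3: remove (0,3)
Op 4: place WK@(1,2)
Op 5: place BK@(3,1)
Op 6: place WN@(3,2)
Op 7: place BK@(0,3)
Per-piece attacks for W:
  WK@(1,2): attacks (1,3) (1,1) (2,2) (0,2) (2,3) (2,1) (0,3) (0,1)
  WN@(3,2): attacks (4,4) (2,4) (1,3) (4,0) (2,0) (1,1)
W attacks (3,0): no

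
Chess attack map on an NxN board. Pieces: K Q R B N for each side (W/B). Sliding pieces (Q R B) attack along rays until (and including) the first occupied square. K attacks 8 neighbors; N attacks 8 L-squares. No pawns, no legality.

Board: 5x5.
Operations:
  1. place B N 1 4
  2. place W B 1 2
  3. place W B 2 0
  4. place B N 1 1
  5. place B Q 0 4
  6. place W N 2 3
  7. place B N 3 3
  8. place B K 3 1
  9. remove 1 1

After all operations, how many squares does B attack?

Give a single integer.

Answer: 17

Derivation:
Op 1: place BN@(1,4)
Op 2: place WB@(1,2)
Op 3: place WB@(2,0)
Op 4: place BN@(1,1)
Op 5: place BQ@(0,4)
Op 6: place WN@(2,3)
Op 7: place BN@(3,3)
Op 8: place BK@(3,1)
Op 9: remove (1,1)
Per-piece attacks for B:
  BQ@(0,4): attacks (0,3) (0,2) (0,1) (0,0) (1,4) (1,3) (2,2) (3,1) [ray(1,0) blocked at (1,4); ray(1,-1) blocked at (3,1)]
  BN@(1,4): attacks (2,2) (3,3) (0,2)
  BK@(3,1): attacks (3,2) (3,0) (4,1) (2,1) (4,2) (4,0) (2,2) (2,0)
  BN@(3,3): attacks (1,4) (4,1) (2,1) (1,2)
Union (17 distinct): (0,0) (0,1) (0,2) (0,3) (1,2) (1,3) (1,4) (2,0) (2,1) (2,2) (3,0) (3,1) (3,2) (3,3) (4,0) (4,1) (4,2)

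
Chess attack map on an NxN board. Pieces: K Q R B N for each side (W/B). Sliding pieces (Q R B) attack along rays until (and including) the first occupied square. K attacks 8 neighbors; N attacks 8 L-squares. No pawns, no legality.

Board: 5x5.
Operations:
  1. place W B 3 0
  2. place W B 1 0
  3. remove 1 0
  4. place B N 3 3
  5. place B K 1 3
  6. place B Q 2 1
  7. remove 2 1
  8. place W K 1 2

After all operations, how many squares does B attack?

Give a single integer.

Answer: 10

Derivation:
Op 1: place WB@(3,0)
Op 2: place WB@(1,0)
Op 3: remove (1,0)
Op 4: place BN@(3,3)
Op 5: place BK@(1,3)
Op 6: place BQ@(2,1)
Op 7: remove (2,1)
Op 8: place WK@(1,2)
Per-piece attacks for B:
  BK@(1,3): attacks (1,4) (1,2) (2,3) (0,3) (2,4) (2,2) (0,4) (0,2)
  BN@(3,3): attacks (1,4) (4,1) (2,1) (1,2)
Union (10 distinct): (0,2) (0,3) (0,4) (1,2) (1,4) (2,1) (2,2) (2,3) (2,4) (4,1)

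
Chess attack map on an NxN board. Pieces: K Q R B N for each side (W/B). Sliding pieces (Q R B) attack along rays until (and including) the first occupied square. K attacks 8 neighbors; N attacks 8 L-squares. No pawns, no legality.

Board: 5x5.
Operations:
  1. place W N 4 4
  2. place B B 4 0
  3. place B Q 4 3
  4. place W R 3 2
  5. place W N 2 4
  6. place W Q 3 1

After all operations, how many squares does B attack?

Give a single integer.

Answer: 11

Derivation:
Op 1: place WN@(4,4)
Op 2: place BB@(4,0)
Op 3: place BQ@(4,3)
Op 4: place WR@(3,2)
Op 5: place WN@(2,4)
Op 6: place WQ@(3,1)
Per-piece attacks for B:
  BB@(4,0): attacks (3,1) [ray(-1,1) blocked at (3,1)]
  BQ@(4,3): attacks (4,4) (4,2) (4,1) (4,0) (3,3) (2,3) (1,3) (0,3) (3,4) (3,2) [ray(0,1) blocked at (4,4); ray(0,-1) blocked at (4,0); ray(-1,-1) blocked at (3,2)]
Union (11 distinct): (0,3) (1,3) (2,3) (3,1) (3,2) (3,3) (3,4) (4,0) (4,1) (4,2) (4,4)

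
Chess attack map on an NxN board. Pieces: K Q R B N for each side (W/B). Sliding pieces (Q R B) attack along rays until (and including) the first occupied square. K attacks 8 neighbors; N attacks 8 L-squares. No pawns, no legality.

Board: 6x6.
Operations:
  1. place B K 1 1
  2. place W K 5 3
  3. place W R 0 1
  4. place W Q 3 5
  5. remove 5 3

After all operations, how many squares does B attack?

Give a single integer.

Op 1: place BK@(1,1)
Op 2: place WK@(5,3)
Op 3: place WR@(0,1)
Op 4: place WQ@(3,5)
Op 5: remove (5,3)
Per-piece attacks for B:
  BK@(1,1): attacks (1,2) (1,0) (2,1) (0,1) (2,2) (2,0) (0,2) (0,0)
Union (8 distinct): (0,0) (0,1) (0,2) (1,0) (1,2) (2,0) (2,1) (2,2)

Answer: 8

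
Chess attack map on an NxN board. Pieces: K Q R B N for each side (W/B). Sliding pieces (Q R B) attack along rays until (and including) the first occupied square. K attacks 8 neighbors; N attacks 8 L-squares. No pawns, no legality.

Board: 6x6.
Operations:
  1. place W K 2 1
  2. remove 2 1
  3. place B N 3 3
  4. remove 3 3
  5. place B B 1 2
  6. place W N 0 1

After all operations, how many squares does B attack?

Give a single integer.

Answer: 7

Derivation:
Op 1: place WK@(2,1)
Op 2: remove (2,1)
Op 3: place BN@(3,3)
Op 4: remove (3,3)
Op 5: place BB@(1,2)
Op 6: place WN@(0,1)
Per-piece attacks for B:
  BB@(1,2): attacks (2,3) (3,4) (4,5) (2,1) (3,0) (0,3) (0,1) [ray(-1,-1) blocked at (0,1)]
Union (7 distinct): (0,1) (0,3) (2,1) (2,3) (3,0) (3,4) (4,5)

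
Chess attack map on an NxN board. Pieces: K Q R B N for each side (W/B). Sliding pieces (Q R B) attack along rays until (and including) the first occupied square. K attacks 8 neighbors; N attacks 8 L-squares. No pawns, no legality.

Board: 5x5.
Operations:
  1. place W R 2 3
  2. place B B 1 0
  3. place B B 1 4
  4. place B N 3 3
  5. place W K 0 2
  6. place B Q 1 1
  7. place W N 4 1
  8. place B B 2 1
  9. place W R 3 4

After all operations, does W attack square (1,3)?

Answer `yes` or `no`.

Op 1: place WR@(2,3)
Op 2: place BB@(1,0)
Op 3: place BB@(1,4)
Op 4: place BN@(3,3)
Op 5: place WK@(0,2)
Op 6: place BQ@(1,1)
Op 7: place WN@(4,1)
Op 8: place BB@(2,1)
Op 9: place WR@(3,4)
Per-piece attacks for W:
  WK@(0,2): attacks (0,3) (0,1) (1,2) (1,3) (1,1)
  WR@(2,3): attacks (2,4) (2,2) (2,1) (3,3) (1,3) (0,3) [ray(0,-1) blocked at (2,1); ray(1,0) blocked at (3,3)]
  WR@(3,4): attacks (3,3) (4,4) (2,4) (1,4) [ray(0,-1) blocked at (3,3); ray(-1,0) blocked at (1,4)]
  WN@(4,1): attacks (3,3) (2,2) (2,0)
W attacks (1,3): yes

Answer: yes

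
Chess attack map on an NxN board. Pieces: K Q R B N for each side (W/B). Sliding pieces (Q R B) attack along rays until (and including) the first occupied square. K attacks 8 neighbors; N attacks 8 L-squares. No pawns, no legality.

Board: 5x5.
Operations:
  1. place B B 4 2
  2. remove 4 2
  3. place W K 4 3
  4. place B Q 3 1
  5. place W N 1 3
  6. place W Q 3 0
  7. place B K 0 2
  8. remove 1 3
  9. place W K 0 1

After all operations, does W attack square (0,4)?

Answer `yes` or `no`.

Op 1: place BB@(4,2)
Op 2: remove (4,2)
Op 3: place WK@(4,3)
Op 4: place BQ@(3,1)
Op 5: place WN@(1,3)
Op 6: place WQ@(3,0)
Op 7: place BK@(0,2)
Op 8: remove (1,3)
Op 9: place WK@(0,1)
Per-piece attacks for W:
  WK@(0,1): attacks (0,2) (0,0) (1,1) (1,2) (1,0)
  WQ@(3,0): attacks (3,1) (4,0) (2,0) (1,0) (0,0) (4,1) (2,1) (1,2) (0,3) [ray(0,1) blocked at (3,1)]
  WK@(4,3): attacks (4,4) (4,2) (3,3) (3,4) (3,2)
W attacks (0,4): no

Answer: no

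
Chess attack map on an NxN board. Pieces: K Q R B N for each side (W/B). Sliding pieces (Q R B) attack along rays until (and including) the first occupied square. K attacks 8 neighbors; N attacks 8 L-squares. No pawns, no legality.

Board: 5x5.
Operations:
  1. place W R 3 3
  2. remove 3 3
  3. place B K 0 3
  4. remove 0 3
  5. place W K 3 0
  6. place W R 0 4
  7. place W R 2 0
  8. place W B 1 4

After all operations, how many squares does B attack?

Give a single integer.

Op 1: place WR@(3,3)
Op 2: remove (3,3)
Op 3: place BK@(0,3)
Op 4: remove (0,3)
Op 5: place WK@(3,0)
Op 6: place WR@(0,4)
Op 7: place WR@(2,0)
Op 8: place WB@(1,4)
Per-piece attacks for B:
Union (0 distinct): (none)

Answer: 0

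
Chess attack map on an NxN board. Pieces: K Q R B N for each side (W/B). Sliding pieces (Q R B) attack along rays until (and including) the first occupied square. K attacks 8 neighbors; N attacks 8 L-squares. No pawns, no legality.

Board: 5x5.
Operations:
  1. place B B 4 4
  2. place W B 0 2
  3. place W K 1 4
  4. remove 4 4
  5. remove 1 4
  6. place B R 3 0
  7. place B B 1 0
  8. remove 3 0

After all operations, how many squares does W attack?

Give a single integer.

Op 1: place BB@(4,4)
Op 2: place WB@(0,2)
Op 3: place WK@(1,4)
Op 4: remove (4,4)
Op 5: remove (1,4)
Op 6: place BR@(3,0)
Op 7: place BB@(1,0)
Op 8: remove (3,0)
Per-piece attacks for W:
  WB@(0,2): attacks (1,3) (2,4) (1,1) (2,0)
Union (4 distinct): (1,1) (1,3) (2,0) (2,4)

Answer: 4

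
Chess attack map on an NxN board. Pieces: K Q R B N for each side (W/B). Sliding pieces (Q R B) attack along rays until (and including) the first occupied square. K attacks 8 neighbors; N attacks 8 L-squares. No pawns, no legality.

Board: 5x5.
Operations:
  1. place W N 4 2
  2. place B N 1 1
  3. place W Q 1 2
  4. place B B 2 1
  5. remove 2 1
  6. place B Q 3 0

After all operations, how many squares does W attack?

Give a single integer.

Answer: 13

Derivation:
Op 1: place WN@(4,2)
Op 2: place BN@(1,1)
Op 3: place WQ@(1,2)
Op 4: place BB@(2,1)
Op 5: remove (2,1)
Op 6: place BQ@(3,0)
Per-piece attacks for W:
  WQ@(1,2): attacks (1,3) (1,4) (1,1) (2,2) (3,2) (4,2) (0,2) (2,3) (3,4) (2,1) (3,0) (0,3) (0,1) [ray(0,-1) blocked at (1,1); ray(1,0) blocked at (4,2); ray(1,-1) blocked at (3,0)]
  WN@(4,2): attacks (3,4) (2,3) (3,0) (2,1)
Union (13 distinct): (0,1) (0,2) (0,3) (1,1) (1,3) (1,4) (2,1) (2,2) (2,3) (3,0) (3,2) (3,4) (4,2)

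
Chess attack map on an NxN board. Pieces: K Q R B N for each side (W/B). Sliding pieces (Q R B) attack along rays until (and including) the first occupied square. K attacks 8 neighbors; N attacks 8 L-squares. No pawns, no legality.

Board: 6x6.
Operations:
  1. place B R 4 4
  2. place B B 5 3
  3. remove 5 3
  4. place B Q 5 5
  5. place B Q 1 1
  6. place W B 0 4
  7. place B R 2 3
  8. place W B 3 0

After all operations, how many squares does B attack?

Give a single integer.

Op 1: place BR@(4,4)
Op 2: place BB@(5,3)
Op 3: remove (5,3)
Op 4: place BQ@(5,5)
Op 5: place BQ@(1,1)
Op 6: place WB@(0,4)
Op 7: place BR@(2,3)
Op 8: place WB@(3,0)
Per-piece attacks for B:
  BQ@(1,1): attacks (1,2) (1,3) (1,4) (1,5) (1,0) (2,1) (3,1) (4,1) (5,1) (0,1) (2,2) (3,3) (4,4) (2,0) (0,2) (0,0) [ray(1,1) blocked at (4,4)]
  BR@(2,3): attacks (2,4) (2,5) (2,2) (2,1) (2,0) (3,3) (4,3) (5,3) (1,3) (0,3)
  BR@(4,4): attacks (4,5) (4,3) (4,2) (4,1) (4,0) (5,4) (3,4) (2,4) (1,4) (0,4) [ray(-1,0) blocked at (0,4)]
  BQ@(5,5): attacks (5,4) (5,3) (5,2) (5,1) (5,0) (4,5) (3,5) (2,5) (1,5) (0,5) (4,4) [ray(-1,-1) blocked at (4,4)]
Union (31 distinct): (0,0) (0,1) (0,2) (0,3) (0,4) (0,5) (1,0) (1,2) (1,3) (1,4) (1,5) (2,0) (2,1) (2,2) (2,4) (2,5) (3,1) (3,3) (3,4) (3,5) (4,0) (4,1) (4,2) (4,3) (4,4) (4,5) (5,0) (5,1) (5,2) (5,3) (5,4)

Answer: 31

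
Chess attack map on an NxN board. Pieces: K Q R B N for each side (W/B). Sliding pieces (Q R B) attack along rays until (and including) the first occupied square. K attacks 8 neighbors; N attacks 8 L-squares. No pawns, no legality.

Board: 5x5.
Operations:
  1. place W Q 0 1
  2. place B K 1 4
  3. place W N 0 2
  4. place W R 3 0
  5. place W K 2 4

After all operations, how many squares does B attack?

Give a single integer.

Op 1: place WQ@(0,1)
Op 2: place BK@(1,4)
Op 3: place WN@(0,2)
Op 4: place WR@(3,0)
Op 5: place WK@(2,4)
Per-piece attacks for B:
  BK@(1,4): attacks (1,3) (2,4) (0,4) (2,3) (0,3)
Union (5 distinct): (0,3) (0,4) (1,3) (2,3) (2,4)

Answer: 5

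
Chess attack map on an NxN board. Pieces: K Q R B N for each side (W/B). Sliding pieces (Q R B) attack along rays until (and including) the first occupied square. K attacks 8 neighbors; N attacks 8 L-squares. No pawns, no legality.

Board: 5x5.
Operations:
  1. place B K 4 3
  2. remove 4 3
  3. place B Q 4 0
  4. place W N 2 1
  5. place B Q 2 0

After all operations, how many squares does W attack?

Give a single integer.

Op 1: place BK@(4,3)
Op 2: remove (4,3)
Op 3: place BQ@(4,0)
Op 4: place WN@(2,1)
Op 5: place BQ@(2,0)
Per-piece attacks for W:
  WN@(2,1): attacks (3,3) (4,2) (1,3) (0,2) (4,0) (0,0)
Union (6 distinct): (0,0) (0,2) (1,3) (3,3) (4,0) (4,2)

Answer: 6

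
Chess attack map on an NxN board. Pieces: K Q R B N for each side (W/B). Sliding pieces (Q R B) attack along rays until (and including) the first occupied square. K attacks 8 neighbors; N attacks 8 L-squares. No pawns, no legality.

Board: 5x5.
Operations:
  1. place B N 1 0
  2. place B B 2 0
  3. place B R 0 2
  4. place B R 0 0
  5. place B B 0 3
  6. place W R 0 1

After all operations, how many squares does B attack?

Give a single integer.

Answer: 13

Derivation:
Op 1: place BN@(1,0)
Op 2: place BB@(2,0)
Op 3: place BR@(0,2)
Op 4: place BR@(0,0)
Op 5: place BB@(0,3)
Op 6: place WR@(0,1)
Per-piece attacks for B:
  BR@(0,0): attacks (0,1) (1,0) [ray(0,1) blocked at (0,1); ray(1,0) blocked at (1,0)]
  BR@(0,2): attacks (0,3) (0,1) (1,2) (2,2) (3,2) (4,2) [ray(0,1) blocked at (0,3); ray(0,-1) blocked at (0,1)]
  BB@(0,3): attacks (1,4) (1,2) (2,1) (3,0)
  BN@(1,0): attacks (2,2) (3,1) (0,2)
  BB@(2,0): attacks (3,1) (4,2) (1,1) (0,2) [ray(-1,1) blocked at (0,2)]
Union (13 distinct): (0,1) (0,2) (0,3) (1,0) (1,1) (1,2) (1,4) (2,1) (2,2) (3,0) (3,1) (3,2) (4,2)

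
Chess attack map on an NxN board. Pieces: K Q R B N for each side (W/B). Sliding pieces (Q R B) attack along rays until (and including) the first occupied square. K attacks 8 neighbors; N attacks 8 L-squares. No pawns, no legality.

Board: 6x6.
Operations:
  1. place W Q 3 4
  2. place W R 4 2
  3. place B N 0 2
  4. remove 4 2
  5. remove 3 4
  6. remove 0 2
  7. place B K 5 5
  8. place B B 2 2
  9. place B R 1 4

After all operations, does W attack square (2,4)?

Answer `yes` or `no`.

Answer: no

Derivation:
Op 1: place WQ@(3,4)
Op 2: place WR@(4,2)
Op 3: place BN@(0,2)
Op 4: remove (4,2)
Op 5: remove (3,4)
Op 6: remove (0,2)
Op 7: place BK@(5,5)
Op 8: place BB@(2,2)
Op 9: place BR@(1,4)
Per-piece attacks for W:
W attacks (2,4): no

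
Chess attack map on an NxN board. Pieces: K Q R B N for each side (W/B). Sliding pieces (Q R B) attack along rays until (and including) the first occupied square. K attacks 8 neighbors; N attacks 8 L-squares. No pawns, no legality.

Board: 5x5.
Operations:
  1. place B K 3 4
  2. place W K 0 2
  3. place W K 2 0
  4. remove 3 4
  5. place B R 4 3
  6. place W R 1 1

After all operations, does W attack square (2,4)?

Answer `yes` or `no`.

Op 1: place BK@(3,4)
Op 2: place WK@(0,2)
Op 3: place WK@(2,0)
Op 4: remove (3,4)
Op 5: place BR@(4,3)
Op 6: place WR@(1,1)
Per-piece attacks for W:
  WK@(0,2): attacks (0,3) (0,1) (1,2) (1,3) (1,1)
  WR@(1,1): attacks (1,2) (1,3) (1,4) (1,0) (2,1) (3,1) (4,1) (0,1)
  WK@(2,0): attacks (2,1) (3,0) (1,0) (3,1) (1,1)
W attacks (2,4): no

Answer: no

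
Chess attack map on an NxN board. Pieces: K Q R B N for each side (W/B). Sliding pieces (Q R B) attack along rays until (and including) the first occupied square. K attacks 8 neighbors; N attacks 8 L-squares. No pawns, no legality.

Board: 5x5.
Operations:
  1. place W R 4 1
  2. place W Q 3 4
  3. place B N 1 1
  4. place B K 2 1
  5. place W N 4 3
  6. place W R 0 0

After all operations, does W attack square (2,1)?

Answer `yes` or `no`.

Op 1: place WR@(4,1)
Op 2: place WQ@(3,4)
Op 3: place BN@(1,1)
Op 4: place BK@(2,1)
Op 5: place WN@(4,3)
Op 6: place WR@(0,0)
Per-piece attacks for W:
  WR@(0,0): attacks (0,1) (0,2) (0,3) (0,4) (1,0) (2,0) (3,0) (4,0)
  WQ@(3,4): attacks (3,3) (3,2) (3,1) (3,0) (4,4) (2,4) (1,4) (0,4) (4,3) (2,3) (1,2) (0,1) [ray(1,-1) blocked at (4,3)]
  WR@(4,1): attacks (4,2) (4,3) (4,0) (3,1) (2,1) [ray(0,1) blocked at (4,3); ray(-1,0) blocked at (2,1)]
  WN@(4,3): attacks (2,4) (3,1) (2,2)
W attacks (2,1): yes

Answer: yes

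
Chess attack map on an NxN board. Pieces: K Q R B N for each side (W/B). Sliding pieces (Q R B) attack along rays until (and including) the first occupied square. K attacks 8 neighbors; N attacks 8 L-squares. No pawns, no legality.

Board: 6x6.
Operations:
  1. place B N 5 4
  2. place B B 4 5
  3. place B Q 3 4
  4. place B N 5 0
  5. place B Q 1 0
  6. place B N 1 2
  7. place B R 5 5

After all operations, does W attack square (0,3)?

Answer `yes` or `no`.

Op 1: place BN@(5,4)
Op 2: place BB@(4,5)
Op 3: place BQ@(3,4)
Op 4: place BN@(5,0)
Op 5: place BQ@(1,0)
Op 6: place BN@(1,2)
Op 7: place BR@(5,5)
Per-piece attacks for W:
W attacks (0,3): no

Answer: no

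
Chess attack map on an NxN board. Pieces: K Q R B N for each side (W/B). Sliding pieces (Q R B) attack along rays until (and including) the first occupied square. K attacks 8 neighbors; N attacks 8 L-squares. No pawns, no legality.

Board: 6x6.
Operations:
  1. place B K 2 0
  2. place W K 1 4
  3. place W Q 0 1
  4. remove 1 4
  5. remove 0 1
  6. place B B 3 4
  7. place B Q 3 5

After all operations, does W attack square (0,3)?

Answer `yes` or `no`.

Op 1: place BK@(2,0)
Op 2: place WK@(1,4)
Op 3: place WQ@(0,1)
Op 4: remove (1,4)
Op 5: remove (0,1)
Op 6: place BB@(3,4)
Op 7: place BQ@(3,5)
Per-piece attacks for W:
W attacks (0,3): no

Answer: no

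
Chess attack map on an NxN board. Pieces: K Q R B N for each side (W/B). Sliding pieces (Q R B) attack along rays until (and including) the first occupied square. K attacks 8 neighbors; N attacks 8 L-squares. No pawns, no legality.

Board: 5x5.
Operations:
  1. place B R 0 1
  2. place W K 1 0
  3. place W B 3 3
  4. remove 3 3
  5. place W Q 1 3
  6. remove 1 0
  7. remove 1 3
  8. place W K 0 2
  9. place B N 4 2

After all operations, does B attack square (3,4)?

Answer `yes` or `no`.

Answer: yes

Derivation:
Op 1: place BR@(0,1)
Op 2: place WK@(1,0)
Op 3: place WB@(3,3)
Op 4: remove (3,3)
Op 5: place WQ@(1,3)
Op 6: remove (1,0)
Op 7: remove (1,3)
Op 8: place WK@(0,2)
Op 9: place BN@(4,2)
Per-piece attacks for B:
  BR@(0,1): attacks (0,2) (0,0) (1,1) (2,1) (3,1) (4,1) [ray(0,1) blocked at (0,2)]
  BN@(4,2): attacks (3,4) (2,3) (3,0) (2,1)
B attacks (3,4): yes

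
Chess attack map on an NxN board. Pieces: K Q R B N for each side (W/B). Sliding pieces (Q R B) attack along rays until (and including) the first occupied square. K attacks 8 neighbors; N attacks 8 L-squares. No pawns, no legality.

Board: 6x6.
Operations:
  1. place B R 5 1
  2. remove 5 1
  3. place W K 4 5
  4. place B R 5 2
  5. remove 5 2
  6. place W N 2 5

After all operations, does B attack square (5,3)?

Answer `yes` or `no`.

Op 1: place BR@(5,1)
Op 2: remove (5,1)
Op 3: place WK@(4,5)
Op 4: place BR@(5,2)
Op 5: remove (5,2)
Op 6: place WN@(2,5)
Per-piece attacks for B:
B attacks (5,3): no

Answer: no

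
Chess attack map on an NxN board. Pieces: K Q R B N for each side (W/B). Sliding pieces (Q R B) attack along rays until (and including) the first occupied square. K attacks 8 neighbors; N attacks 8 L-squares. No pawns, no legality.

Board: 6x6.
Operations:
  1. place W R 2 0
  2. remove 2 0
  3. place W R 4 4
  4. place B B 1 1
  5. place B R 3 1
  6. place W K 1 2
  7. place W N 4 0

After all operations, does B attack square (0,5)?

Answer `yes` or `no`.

Op 1: place WR@(2,0)
Op 2: remove (2,0)
Op 3: place WR@(4,4)
Op 4: place BB@(1,1)
Op 5: place BR@(3,1)
Op 6: place WK@(1,2)
Op 7: place WN@(4,0)
Per-piece attacks for B:
  BB@(1,1): attacks (2,2) (3,3) (4,4) (2,0) (0,2) (0,0) [ray(1,1) blocked at (4,4)]
  BR@(3,1): attacks (3,2) (3,3) (3,4) (3,5) (3,0) (4,1) (5,1) (2,1) (1,1) [ray(-1,0) blocked at (1,1)]
B attacks (0,5): no

Answer: no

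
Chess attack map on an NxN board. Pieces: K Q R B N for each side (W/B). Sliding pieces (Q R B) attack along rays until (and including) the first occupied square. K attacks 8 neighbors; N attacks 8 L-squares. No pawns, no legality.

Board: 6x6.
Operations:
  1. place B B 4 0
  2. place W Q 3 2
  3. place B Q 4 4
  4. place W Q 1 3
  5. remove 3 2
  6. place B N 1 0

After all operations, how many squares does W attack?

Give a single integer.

Op 1: place BB@(4,0)
Op 2: place WQ@(3,2)
Op 3: place BQ@(4,4)
Op 4: place WQ@(1,3)
Op 5: remove (3,2)
Op 6: place BN@(1,0)
Per-piece attacks for W:
  WQ@(1,3): attacks (1,4) (1,5) (1,2) (1,1) (1,0) (2,3) (3,3) (4,3) (5,3) (0,3) (2,4) (3,5) (2,2) (3,1) (4,0) (0,4) (0,2) [ray(0,-1) blocked at (1,0); ray(1,-1) blocked at (4,0)]
Union (17 distinct): (0,2) (0,3) (0,4) (1,0) (1,1) (1,2) (1,4) (1,5) (2,2) (2,3) (2,4) (3,1) (3,3) (3,5) (4,0) (4,3) (5,3)

Answer: 17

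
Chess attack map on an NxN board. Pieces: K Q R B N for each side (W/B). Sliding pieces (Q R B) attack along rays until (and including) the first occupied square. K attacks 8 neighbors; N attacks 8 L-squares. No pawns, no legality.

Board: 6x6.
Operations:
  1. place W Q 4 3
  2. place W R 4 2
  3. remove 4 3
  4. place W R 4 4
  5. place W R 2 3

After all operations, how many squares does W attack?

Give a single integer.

Answer: 23

Derivation:
Op 1: place WQ@(4,3)
Op 2: place WR@(4,2)
Op 3: remove (4,3)
Op 4: place WR@(4,4)
Op 5: place WR@(2,3)
Per-piece attacks for W:
  WR@(2,3): attacks (2,4) (2,5) (2,2) (2,1) (2,0) (3,3) (4,3) (5,3) (1,3) (0,3)
  WR@(4,2): attacks (4,3) (4,4) (4,1) (4,0) (5,2) (3,2) (2,2) (1,2) (0,2) [ray(0,1) blocked at (4,4)]
  WR@(4,4): attacks (4,5) (4,3) (4,2) (5,4) (3,4) (2,4) (1,4) (0,4) [ray(0,-1) blocked at (4,2)]
Union (23 distinct): (0,2) (0,3) (0,4) (1,2) (1,3) (1,4) (2,0) (2,1) (2,2) (2,4) (2,5) (3,2) (3,3) (3,4) (4,0) (4,1) (4,2) (4,3) (4,4) (4,5) (5,2) (5,3) (5,4)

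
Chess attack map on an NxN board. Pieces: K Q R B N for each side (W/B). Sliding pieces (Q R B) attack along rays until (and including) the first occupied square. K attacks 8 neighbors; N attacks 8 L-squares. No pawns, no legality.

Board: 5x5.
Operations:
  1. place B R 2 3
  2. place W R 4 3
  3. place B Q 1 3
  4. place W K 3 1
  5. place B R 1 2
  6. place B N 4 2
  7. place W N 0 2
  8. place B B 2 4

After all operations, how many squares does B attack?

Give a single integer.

Answer: 20

Derivation:
Op 1: place BR@(2,3)
Op 2: place WR@(4,3)
Op 3: place BQ@(1,3)
Op 4: place WK@(3,1)
Op 5: place BR@(1,2)
Op 6: place BN@(4,2)
Op 7: place WN@(0,2)
Op 8: place BB@(2,4)
Per-piece attacks for B:
  BR@(1,2): attacks (1,3) (1,1) (1,0) (2,2) (3,2) (4,2) (0,2) [ray(0,1) blocked at (1,3); ray(1,0) blocked at (4,2); ray(-1,0) blocked at (0,2)]
  BQ@(1,3): attacks (1,4) (1,2) (2,3) (0,3) (2,4) (2,2) (3,1) (0,4) (0,2) [ray(0,-1) blocked at (1,2); ray(1,0) blocked at (2,3); ray(1,1) blocked at (2,4); ray(1,-1) blocked at (3,1); ray(-1,-1) blocked at (0,2)]
  BR@(2,3): attacks (2,4) (2,2) (2,1) (2,0) (3,3) (4,3) (1,3) [ray(0,1) blocked at (2,4); ray(1,0) blocked at (4,3); ray(-1,0) blocked at (1,3)]
  BB@(2,4): attacks (3,3) (4,2) (1,3) [ray(1,-1) blocked at (4,2); ray(-1,-1) blocked at (1,3)]
  BN@(4,2): attacks (3,4) (2,3) (3,0) (2,1)
Union (20 distinct): (0,2) (0,3) (0,4) (1,0) (1,1) (1,2) (1,3) (1,4) (2,0) (2,1) (2,2) (2,3) (2,4) (3,0) (3,1) (3,2) (3,3) (3,4) (4,2) (4,3)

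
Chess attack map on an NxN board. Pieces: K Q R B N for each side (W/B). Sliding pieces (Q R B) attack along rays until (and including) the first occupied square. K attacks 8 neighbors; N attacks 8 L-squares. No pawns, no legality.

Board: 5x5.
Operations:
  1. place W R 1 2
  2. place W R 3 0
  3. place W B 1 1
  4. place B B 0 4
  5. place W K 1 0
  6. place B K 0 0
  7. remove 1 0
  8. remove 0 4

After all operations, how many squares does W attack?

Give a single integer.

Op 1: place WR@(1,2)
Op 2: place WR@(3,0)
Op 3: place WB@(1,1)
Op 4: place BB@(0,4)
Op 5: place WK@(1,0)
Op 6: place BK@(0,0)
Op 7: remove (1,0)
Op 8: remove (0,4)
Per-piece attacks for W:
  WB@(1,1): attacks (2,2) (3,3) (4,4) (2,0) (0,2) (0,0) [ray(-1,-1) blocked at (0,0)]
  WR@(1,2): attacks (1,3) (1,4) (1,1) (2,2) (3,2) (4,2) (0,2) [ray(0,-1) blocked at (1,1)]
  WR@(3,0): attacks (3,1) (3,2) (3,3) (3,4) (4,0) (2,0) (1,0) (0,0) [ray(-1,0) blocked at (0,0)]
Union (15 distinct): (0,0) (0,2) (1,0) (1,1) (1,3) (1,4) (2,0) (2,2) (3,1) (3,2) (3,3) (3,4) (4,0) (4,2) (4,4)

Answer: 15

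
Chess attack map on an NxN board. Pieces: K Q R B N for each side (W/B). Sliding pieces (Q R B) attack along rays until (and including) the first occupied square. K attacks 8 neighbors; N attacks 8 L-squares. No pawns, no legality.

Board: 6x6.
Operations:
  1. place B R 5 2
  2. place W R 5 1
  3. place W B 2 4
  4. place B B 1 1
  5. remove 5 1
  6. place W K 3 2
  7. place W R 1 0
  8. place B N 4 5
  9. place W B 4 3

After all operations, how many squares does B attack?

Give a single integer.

Answer: 14

Derivation:
Op 1: place BR@(5,2)
Op 2: place WR@(5,1)
Op 3: place WB@(2,4)
Op 4: place BB@(1,1)
Op 5: remove (5,1)
Op 6: place WK@(3,2)
Op 7: place WR@(1,0)
Op 8: place BN@(4,5)
Op 9: place WB@(4,3)
Per-piece attacks for B:
  BB@(1,1): attacks (2,2) (3,3) (4,4) (5,5) (2,0) (0,2) (0,0)
  BN@(4,5): attacks (5,3) (3,3) (2,4)
  BR@(5,2): attacks (5,3) (5,4) (5,5) (5,1) (5,0) (4,2) (3,2) [ray(-1,0) blocked at (3,2)]
Union (14 distinct): (0,0) (0,2) (2,0) (2,2) (2,4) (3,2) (3,3) (4,2) (4,4) (5,0) (5,1) (5,3) (5,4) (5,5)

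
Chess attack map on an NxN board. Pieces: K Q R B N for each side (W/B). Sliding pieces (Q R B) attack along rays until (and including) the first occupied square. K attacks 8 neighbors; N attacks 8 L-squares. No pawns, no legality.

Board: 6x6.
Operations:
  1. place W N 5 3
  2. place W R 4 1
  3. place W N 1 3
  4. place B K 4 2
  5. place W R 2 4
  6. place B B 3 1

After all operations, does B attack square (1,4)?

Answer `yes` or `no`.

Op 1: place WN@(5,3)
Op 2: place WR@(4,1)
Op 3: place WN@(1,3)
Op 4: place BK@(4,2)
Op 5: place WR@(2,4)
Op 6: place BB@(3,1)
Per-piece attacks for B:
  BB@(3,1): attacks (4,2) (4,0) (2,2) (1,3) (2,0) [ray(1,1) blocked at (4,2); ray(-1,1) blocked at (1,3)]
  BK@(4,2): attacks (4,3) (4,1) (5,2) (3,2) (5,3) (5,1) (3,3) (3,1)
B attacks (1,4): no

Answer: no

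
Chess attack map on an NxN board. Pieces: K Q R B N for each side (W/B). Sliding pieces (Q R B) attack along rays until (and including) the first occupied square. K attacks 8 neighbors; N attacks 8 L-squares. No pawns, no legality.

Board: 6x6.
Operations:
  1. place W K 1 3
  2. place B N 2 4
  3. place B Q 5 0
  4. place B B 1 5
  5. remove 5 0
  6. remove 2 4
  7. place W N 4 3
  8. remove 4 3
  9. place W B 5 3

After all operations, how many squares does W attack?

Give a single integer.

Op 1: place WK@(1,3)
Op 2: place BN@(2,4)
Op 3: place BQ@(5,0)
Op 4: place BB@(1,5)
Op 5: remove (5,0)
Op 6: remove (2,4)
Op 7: place WN@(4,3)
Op 8: remove (4,3)
Op 9: place WB@(5,3)
Per-piece attacks for W:
  WK@(1,3): attacks (1,4) (1,2) (2,3) (0,3) (2,4) (2,2) (0,4) (0,2)
  WB@(5,3): attacks (4,4) (3,5) (4,2) (3,1) (2,0)
Union (13 distinct): (0,2) (0,3) (0,4) (1,2) (1,4) (2,0) (2,2) (2,3) (2,4) (3,1) (3,5) (4,2) (4,4)

Answer: 13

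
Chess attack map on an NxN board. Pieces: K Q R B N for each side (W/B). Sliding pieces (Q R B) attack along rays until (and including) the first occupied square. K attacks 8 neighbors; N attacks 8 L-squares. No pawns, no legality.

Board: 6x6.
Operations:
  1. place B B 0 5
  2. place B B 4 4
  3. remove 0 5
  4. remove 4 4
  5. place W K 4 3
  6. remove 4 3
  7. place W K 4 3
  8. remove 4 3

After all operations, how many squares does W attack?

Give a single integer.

Op 1: place BB@(0,5)
Op 2: place BB@(4,4)
Op 3: remove (0,5)
Op 4: remove (4,4)
Op 5: place WK@(4,3)
Op 6: remove (4,3)
Op 7: place WK@(4,3)
Op 8: remove (4,3)
Per-piece attacks for W:
Union (0 distinct): (none)

Answer: 0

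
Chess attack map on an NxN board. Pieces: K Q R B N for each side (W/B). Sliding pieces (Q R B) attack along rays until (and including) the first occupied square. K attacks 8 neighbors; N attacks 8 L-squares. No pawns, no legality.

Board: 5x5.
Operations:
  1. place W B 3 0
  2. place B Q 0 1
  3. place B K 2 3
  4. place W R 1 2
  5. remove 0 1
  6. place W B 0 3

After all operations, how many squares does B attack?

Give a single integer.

Op 1: place WB@(3,0)
Op 2: place BQ@(0,1)
Op 3: place BK@(2,3)
Op 4: place WR@(1,2)
Op 5: remove (0,1)
Op 6: place WB@(0,3)
Per-piece attacks for B:
  BK@(2,3): attacks (2,4) (2,2) (3,3) (1,3) (3,4) (3,2) (1,4) (1,2)
Union (8 distinct): (1,2) (1,3) (1,4) (2,2) (2,4) (3,2) (3,3) (3,4)

Answer: 8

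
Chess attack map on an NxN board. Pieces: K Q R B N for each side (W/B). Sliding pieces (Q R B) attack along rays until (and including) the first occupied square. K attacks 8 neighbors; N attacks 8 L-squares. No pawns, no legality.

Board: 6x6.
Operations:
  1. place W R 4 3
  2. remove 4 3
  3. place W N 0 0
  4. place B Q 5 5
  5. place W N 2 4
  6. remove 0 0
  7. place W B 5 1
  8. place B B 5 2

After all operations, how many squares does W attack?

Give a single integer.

Answer: 10

Derivation:
Op 1: place WR@(4,3)
Op 2: remove (4,3)
Op 3: place WN@(0,0)
Op 4: place BQ@(5,5)
Op 5: place WN@(2,4)
Op 6: remove (0,0)
Op 7: place WB@(5,1)
Op 8: place BB@(5,2)
Per-piece attacks for W:
  WN@(2,4): attacks (4,5) (0,5) (3,2) (4,3) (1,2) (0,3)
  WB@(5,1): attacks (4,2) (3,3) (2,4) (4,0) [ray(-1,1) blocked at (2,4)]
Union (10 distinct): (0,3) (0,5) (1,2) (2,4) (3,2) (3,3) (4,0) (4,2) (4,3) (4,5)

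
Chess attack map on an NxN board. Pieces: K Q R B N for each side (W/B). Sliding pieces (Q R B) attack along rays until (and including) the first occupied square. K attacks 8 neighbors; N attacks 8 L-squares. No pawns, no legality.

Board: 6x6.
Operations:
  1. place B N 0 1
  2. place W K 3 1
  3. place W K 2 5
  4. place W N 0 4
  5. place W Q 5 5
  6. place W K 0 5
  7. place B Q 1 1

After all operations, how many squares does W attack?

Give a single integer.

Op 1: place BN@(0,1)
Op 2: place WK@(3,1)
Op 3: place WK@(2,5)
Op 4: place WN@(0,4)
Op 5: place WQ@(5,5)
Op 6: place WK@(0,5)
Op 7: place BQ@(1,1)
Per-piece attacks for W:
  WN@(0,4): attacks (2,5) (1,2) (2,3)
  WK@(0,5): attacks (0,4) (1,5) (1,4)
  WK@(2,5): attacks (2,4) (3,5) (1,5) (3,4) (1,4)
  WK@(3,1): attacks (3,2) (3,0) (4,1) (2,1) (4,2) (4,0) (2,2) (2,0)
  WQ@(5,5): attacks (5,4) (5,3) (5,2) (5,1) (5,0) (4,5) (3,5) (2,5) (4,4) (3,3) (2,2) (1,1) [ray(-1,0) blocked at (2,5); ray(-1,-1) blocked at (1,1)]
Union (26 distinct): (0,4) (1,1) (1,2) (1,4) (1,5) (2,0) (2,1) (2,2) (2,3) (2,4) (2,5) (3,0) (3,2) (3,3) (3,4) (3,5) (4,0) (4,1) (4,2) (4,4) (4,5) (5,0) (5,1) (5,2) (5,3) (5,4)

Answer: 26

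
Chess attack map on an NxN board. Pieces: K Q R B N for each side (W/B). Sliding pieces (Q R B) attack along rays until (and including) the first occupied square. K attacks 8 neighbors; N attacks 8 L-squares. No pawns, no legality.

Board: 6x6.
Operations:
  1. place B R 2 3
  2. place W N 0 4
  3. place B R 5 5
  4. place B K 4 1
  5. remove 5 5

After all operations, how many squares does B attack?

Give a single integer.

Answer: 18

Derivation:
Op 1: place BR@(2,3)
Op 2: place WN@(0,4)
Op 3: place BR@(5,5)
Op 4: place BK@(4,1)
Op 5: remove (5,5)
Per-piece attacks for B:
  BR@(2,3): attacks (2,4) (2,5) (2,2) (2,1) (2,0) (3,3) (4,3) (5,3) (1,3) (0,3)
  BK@(4,1): attacks (4,2) (4,0) (5,1) (3,1) (5,2) (5,0) (3,2) (3,0)
Union (18 distinct): (0,3) (1,3) (2,0) (2,1) (2,2) (2,4) (2,5) (3,0) (3,1) (3,2) (3,3) (4,0) (4,2) (4,3) (5,0) (5,1) (5,2) (5,3)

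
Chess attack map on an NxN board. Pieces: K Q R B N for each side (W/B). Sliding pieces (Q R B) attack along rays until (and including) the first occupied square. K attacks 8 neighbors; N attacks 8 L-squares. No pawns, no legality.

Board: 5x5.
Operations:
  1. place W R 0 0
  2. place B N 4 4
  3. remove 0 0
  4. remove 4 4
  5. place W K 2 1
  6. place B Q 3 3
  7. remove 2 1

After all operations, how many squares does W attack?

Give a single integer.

Op 1: place WR@(0,0)
Op 2: place BN@(4,4)
Op 3: remove (0,0)
Op 4: remove (4,4)
Op 5: place WK@(2,1)
Op 6: place BQ@(3,3)
Op 7: remove (2,1)
Per-piece attacks for W:
Union (0 distinct): (none)

Answer: 0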